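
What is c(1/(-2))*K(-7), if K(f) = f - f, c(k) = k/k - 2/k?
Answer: 0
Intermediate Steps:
c(k) = 1 - 2/k
K(f) = 0
c(1/(-2))*K(-7) = ((-2 + 1/(-2))/(1/(-2)))*0 = ((-2 - 1/2)/(-1/2))*0 = -2*(-5/2)*0 = 5*0 = 0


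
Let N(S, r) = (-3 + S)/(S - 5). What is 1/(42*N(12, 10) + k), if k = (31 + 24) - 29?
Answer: 1/80 ≈ 0.012500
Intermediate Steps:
k = 26 (k = 55 - 29 = 26)
N(S, r) = (-3 + S)/(-5 + S)
1/(42*N(12, 10) + k) = 1/(42*((-3 + 12)/(-5 + 12)) + 26) = 1/(42*(9/7) + 26) = 1/(54 + 26) = 1/80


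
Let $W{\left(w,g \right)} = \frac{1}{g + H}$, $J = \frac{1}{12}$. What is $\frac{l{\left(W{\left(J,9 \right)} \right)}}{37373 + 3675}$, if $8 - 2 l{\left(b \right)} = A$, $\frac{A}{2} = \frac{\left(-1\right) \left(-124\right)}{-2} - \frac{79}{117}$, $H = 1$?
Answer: $\frac{7801}{4802616} \approx 0.0016243$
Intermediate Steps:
$J = \frac{1}{12} \approx 0.083333$
$W{\left(w,g \right)} = \frac{1}{1 + g}$ ($W{\left(w,g \right)} = \frac{1}{g + 1} = \frac{1}{1 + g}$)
$A = - \frac{14666}{117}$ ($A = 2 \left(\frac{\left(-1\right) \left(-124\right)}{-2} - \frac{79}{117}\right) = 2 \left(124 \left(- \frac{1}{2}\right) - \frac{79}{117}\right) = 2 \left(-62 - \frac{79}{117}\right) = 2 \left(- \frac{7333}{117}\right) = - \frac{14666}{117} \approx -125.35$)
$l{\left(b \right)} = \frac{7801}{117}$ ($l{\left(b \right)} = 4 - - \frac{7333}{117} = 4 + \frac{7333}{117} = \frac{7801}{117}$)
$\frac{l{\left(W{\left(J,9 \right)} \right)}}{37373 + 3675} = \frac{7801}{117 \left(37373 + 3675\right)} = \frac{7801}{117 \cdot 41048} = \frac{7801}{117} \cdot \frac{1}{41048} = \frac{7801}{4802616}$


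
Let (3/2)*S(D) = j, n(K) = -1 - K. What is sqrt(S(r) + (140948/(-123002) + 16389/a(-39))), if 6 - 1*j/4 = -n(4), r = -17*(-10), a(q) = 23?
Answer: sqrt(12859173179654505)/4243569 ≈ 26.722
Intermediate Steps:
r = 170
j = 4 (j = 24 - (-4)*(-1 - 1*4) = 24 - (-4)*(-1 - 4) = 24 - (-4)*(-5) = 24 - 4*5 = 24 - 20 = 4)
S(D) = 8/3 (S(D) = (2/3)*4 = 8/3)
sqrt(S(r) + (140948/(-123002) + 16389/a(-39))) = sqrt(8/3 + (140948/(-123002) + 16389/23)) = sqrt(8/3 + (140948*(-1/123002) + 16389*(1/23))) = sqrt(8/3 + (-70474/61501 + 16389/23)) = sqrt(8/3 + 1006318987/1414523) = sqrt(3030273145/4243569) = sqrt(12859173179654505)/4243569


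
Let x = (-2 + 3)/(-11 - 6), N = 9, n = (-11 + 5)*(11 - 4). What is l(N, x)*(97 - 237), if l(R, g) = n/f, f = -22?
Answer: -2940/11 ≈ -267.27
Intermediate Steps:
n = -42 (n = -6*7 = -42)
x = -1/17 (x = 1/(-17) = 1*(-1/17) = -1/17 ≈ -0.058824)
l(R, g) = 21/11 (l(R, g) = -42/(-22) = -42*(-1/22) = 21/11)
l(N, x)*(97 - 237) = 21*(97 - 237)/11 = (21/11)*(-140) = -2940/11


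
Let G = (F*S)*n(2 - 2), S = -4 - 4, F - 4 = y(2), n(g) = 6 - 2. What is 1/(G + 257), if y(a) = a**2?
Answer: 1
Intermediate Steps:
n(g) = 4
F = 8 (F = 4 + 2**2 = 4 + 4 = 8)
S = -8
G = -256 (G = (8*(-8))*4 = -64*4 = -256)
1/(G + 257) = 1/(-256 + 257) = 1/1 = 1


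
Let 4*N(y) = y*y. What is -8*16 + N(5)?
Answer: -487/4 ≈ -121.75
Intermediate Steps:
N(y) = y²/4 (N(y) = (y*y)/4 = y²/4)
-8*16 + N(5) = -8*16 + (¼)*5² = -128 + (¼)*25 = -128 + 25/4 = -487/4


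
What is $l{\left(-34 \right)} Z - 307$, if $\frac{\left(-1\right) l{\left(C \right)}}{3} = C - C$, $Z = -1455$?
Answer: $-307$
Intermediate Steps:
$l{\left(C \right)} = 0$ ($l{\left(C \right)} = - 3 \left(C - C\right) = \left(-3\right) 0 = 0$)
$l{\left(-34 \right)} Z - 307 = 0 \left(-1455\right) - 307 = 0 - 307 = -307$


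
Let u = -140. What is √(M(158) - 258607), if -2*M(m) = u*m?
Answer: I*√247547 ≈ 497.54*I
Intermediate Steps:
M(m) = 70*m (M(m) = -(-70)*m = 70*m)
√(M(158) - 258607) = √(70*158 - 258607) = √(11060 - 258607) = √(-247547) = I*√247547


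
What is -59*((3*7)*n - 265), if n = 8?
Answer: 5723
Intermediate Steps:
-59*((3*7)*n - 265) = -59*((3*7)*8 - 265) = -59*(21*8 - 265) = -59*(168 - 265) = -59*(-97) = 5723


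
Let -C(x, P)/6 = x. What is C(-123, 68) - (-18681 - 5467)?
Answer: 24886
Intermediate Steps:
C(x, P) = -6*x
C(-123, 68) - (-18681 - 5467) = -6*(-123) - (-18681 - 5467) = 738 - 1*(-24148) = 738 + 24148 = 24886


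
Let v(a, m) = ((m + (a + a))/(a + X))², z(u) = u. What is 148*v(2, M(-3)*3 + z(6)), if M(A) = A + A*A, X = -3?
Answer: 116032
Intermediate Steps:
M(A) = A + A²
v(a, m) = (m + 2*a)²/(-3 + a)² (v(a, m) = ((m + (a + a))/(a - 3))² = ((m + 2*a)/(-3 + a))² = (m + 2*a)²/(-3 + a)²)
148*v(2, M(-3)*3 + z(6)) = 148*(((-3*(1 - 3)*3 + 6) + 2*2)²/(-3 + 2)²) = 148*(((-3*(-2)*3 + 6) + 4)²/(-1)²) = 148*(1*((6*3 + 6) + 4)²) = 148*(1*((18 + 6) + 4)²) = 148*(1*(24 + 4)²) = 148*(1*28²) = 148*(1*784) = 148*784 = 116032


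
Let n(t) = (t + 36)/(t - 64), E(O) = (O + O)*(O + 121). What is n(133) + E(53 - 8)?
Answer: 1031029/69 ≈ 14942.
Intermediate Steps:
E(O) = 2*O*(121 + O) (E(O) = (2*O)*(121 + O) = 2*O*(121 + O))
n(t) = (36 + t)/(-64 + t)
n(133) + E(53 - 8) = (36 + 133)/(-64 + 133) + 2*(53 - 8)*(121 + (53 - 8)) = 169/69 + 2*45*(121 + 45) = (1/69)*169 + 2*45*166 = 169/69 + 14940 = 1031029/69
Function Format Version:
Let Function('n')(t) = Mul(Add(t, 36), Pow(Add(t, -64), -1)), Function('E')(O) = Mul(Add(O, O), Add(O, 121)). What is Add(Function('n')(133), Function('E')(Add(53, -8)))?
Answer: Rational(1031029, 69) ≈ 14942.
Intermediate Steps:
Function('E')(O) = Mul(2, O, Add(121, O)) (Function('E')(O) = Mul(Mul(2, O), Add(121, O)) = Mul(2, O, Add(121, O)))
Function('n')(t) = Mul(Pow(Add(-64, t), -1), Add(36, t)) (Function('n')(t) = Mul(Add(36, t), Pow(Add(-64, t), -1)) = Mul(Pow(Add(-64, t), -1), Add(36, t)))
Add(Function('n')(133), Function('E')(Add(53, -8))) = Add(Mul(Pow(Add(-64, 133), -1), Add(36, 133)), Mul(2, Add(53, -8), Add(121, Add(53, -8)))) = Add(Mul(Pow(69, -1), 169), Mul(2, 45, Add(121, 45))) = Add(Mul(Rational(1, 69), 169), Mul(2, 45, 166)) = Add(Rational(169, 69), 14940) = Rational(1031029, 69)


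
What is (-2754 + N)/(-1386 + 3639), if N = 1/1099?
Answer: -3026645/2476047 ≈ -1.2224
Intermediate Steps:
N = 1/1099 ≈ 0.00090992
(-2754 + N)/(-1386 + 3639) = (-2754 + 1/1099)/(-1386 + 3639) = -3026645/1099/2253 = -3026645/1099*1/2253 = -3026645/2476047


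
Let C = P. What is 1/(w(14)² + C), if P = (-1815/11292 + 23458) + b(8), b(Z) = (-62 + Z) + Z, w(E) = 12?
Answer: 3764/88664179 ≈ 4.2452e-5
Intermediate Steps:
b(Z) = -62 + 2*Z
P = 88122163/3764 (P = (-1815/11292 + 23458) + (-62 + 2*8) = (-1815*1/11292 + 23458) + (-62 + 16) = (-605/3764 + 23458) - 46 = 88295307/3764 - 46 = 88122163/3764 ≈ 23412.)
C = 88122163/3764 ≈ 23412.
1/(w(14)² + C) = 1/(12² + 88122163/3764) = 1/(144 + 88122163/3764) = 1/(88664179/3764) = 3764/88664179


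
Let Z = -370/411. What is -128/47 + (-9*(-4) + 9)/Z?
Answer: -183325/3478 ≈ -52.710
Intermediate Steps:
Z = -370/411 (Z = -370*1/411 = -370/411 ≈ -0.90024)
-128/47 + (-9*(-4) + 9)/Z = -128/47 + (-9*(-4) + 9)/(-370/411) = -128*1/47 + (36 + 9)*(-411/370) = -128/47 + 45*(-411/370) = -128/47 - 3699/74 = -183325/3478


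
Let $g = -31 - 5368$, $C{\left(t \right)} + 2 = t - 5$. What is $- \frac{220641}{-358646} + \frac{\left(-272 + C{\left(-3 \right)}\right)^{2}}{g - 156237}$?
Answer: $\frac{1785641043}{14492526214} \approx 0.12321$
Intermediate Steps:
$C{\left(t \right)} = -7 + t$ ($C{\left(t \right)} = -2 + \left(t - 5\right) = -2 + \left(-5 + t\right) = -7 + t$)
$g = -5399$ ($g = -31 - 5368 = -5399$)
$- \frac{220641}{-358646} + \frac{\left(-272 + C{\left(-3 \right)}\right)^{2}}{g - 156237} = - \frac{220641}{-358646} + \frac{\left(-272 - 10\right)^{2}}{-5399 - 156237} = \left(-220641\right) \left(- \frac{1}{358646}\right) + \frac{\left(-272 - 10\right)^{2}}{-5399 - 156237} = \frac{220641}{358646} + \frac{\left(-282\right)^{2}}{-161636} = \frac{220641}{358646} + 79524 \left(- \frac{1}{161636}\right) = \frac{220641}{358646} - \frac{19881}{40409} = \frac{1785641043}{14492526214}$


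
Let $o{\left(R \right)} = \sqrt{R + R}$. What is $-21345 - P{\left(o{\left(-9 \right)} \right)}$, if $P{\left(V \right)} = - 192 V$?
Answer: $-21345 + 576 i \sqrt{2} \approx -21345.0 + 814.59 i$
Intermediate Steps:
$o{\left(R \right)} = \sqrt{2} \sqrt{R}$ ($o{\left(R \right)} = \sqrt{2 R} = \sqrt{2} \sqrt{R}$)
$-21345 - P{\left(o{\left(-9 \right)} \right)} = -21345 - - 192 \sqrt{2} \sqrt{-9} = -21345 - - 192 \sqrt{2} \cdot 3 i = -21345 - - 192 \cdot 3 i \sqrt{2} = -21345 - - 576 i \sqrt{2} = -21345 + 576 i \sqrt{2}$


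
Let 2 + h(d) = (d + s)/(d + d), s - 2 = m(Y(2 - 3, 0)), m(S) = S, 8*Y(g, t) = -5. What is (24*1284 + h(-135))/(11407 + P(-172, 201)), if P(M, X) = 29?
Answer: 66559309/24701760 ≈ 2.6945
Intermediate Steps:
Y(g, t) = -5/8 (Y(g, t) = (1/8)*(-5) = -5/8)
s = 11/8 (s = 2 - 5/8 = 11/8 ≈ 1.3750)
h(d) = -2 + (11/8 + d)/(2*d) (h(d) = -2 + (d + 11/8)/(d + d) = -2 + (11/8 + d)/((2*d)) = -2 + (11/8 + d)*(1/(2*d)) = -2 + (11/8 + d)/(2*d))
(24*1284 + h(-135))/(11407 + P(-172, 201)) = (24*1284 + (1/16)*(11 - 24*(-135))/(-135))/(11407 + 29) = (30816 + (1/16)*(-1/135)*(11 + 3240))/11436 = (30816 + (1/16)*(-1/135)*3251)*(1/11436) = (30816 - 3251/2160)*(1/11436) = (66559309/2160)*(1/11436) = 66559309/24701760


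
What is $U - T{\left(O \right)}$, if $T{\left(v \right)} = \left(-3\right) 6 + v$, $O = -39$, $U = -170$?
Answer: $-113$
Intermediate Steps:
$T{\left(v \right)} = -18 + v$
$U - T{\left(O \right)} = -170 - \left(-18 - 39\right) = -170 - -57 = -170 + 57 = -113$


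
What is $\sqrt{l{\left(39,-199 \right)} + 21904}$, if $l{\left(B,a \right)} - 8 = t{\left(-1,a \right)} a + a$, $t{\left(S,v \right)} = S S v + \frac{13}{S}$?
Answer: $\sqrt{63901} \approx 252.79$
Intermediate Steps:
$t{\left(S,v \right)} = \frac{13}{S} + v S^{2}$ ($t{\left(S,v \right)} = S^{2} v + \frac{13}{S} = v S^{2} + \frac{13}{S} = \frac{13}{S} + v S^{2}$)
$l{\left(B,a \right)} = 8 + a + a \left(-13 + a\right)$ ($l{\left(B,a \right)} = 8 + \left(\frac{13 + a \left(-1\right)^{3}}{-1} a + a\right) = 8 + \left(- (13 + a \left(-1\right)) a + a\right) = 8 + \left(- (13 - a) a + a\right) = 8 + \left(\left(-13 + a\right) a + a\right) = 8 + \left(a \left(-13 + a\right) + a\right) = 8 + \left(a + a \left(-13 + a\right)\right) = 8 + a + a \left(-13 + a\right)$)
$\sqrt{l{\left(39,-199 \right)} + 21904} = \sqrt{\left(8 - 199 - 199 \left(-13 - 199\right)\right) + 21904} = \sqrt{\left(8 - 199 - -42188\right) + 21904} = \sqrt{\left(8 - 199 + 42188\right) + 21904} = \sqrt{41997 + 21904} = \sqrt{63901}$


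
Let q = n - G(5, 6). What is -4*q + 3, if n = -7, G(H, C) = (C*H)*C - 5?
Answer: 731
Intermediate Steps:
G(H, C) = -5 + H*C**2 (G(H, C) = H*C**2 - 5 = -5 + H*C**2)
q = -182 (q = -7 - (-5 + 5*6**2) = -7 - (-5 + 5*36) = -7 - (-5 + 180) = -7 - 1*175 = -7 - 175 = -182)
-4*q + 3 = -4*(-182) + 3 = 728 + 3 = 731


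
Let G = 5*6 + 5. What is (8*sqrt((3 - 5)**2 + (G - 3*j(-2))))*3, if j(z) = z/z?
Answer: 144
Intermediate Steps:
j(z) = 1
G = 35 (G = 30 + 5 = 35)
(8*sqrt((3 - 5)**2 + (G - 3*j(-2))))*3 = (8*sqrt((3 - 5)**2 + (35 - 3*1)))*3 = (8*sqrt((-2)**2 + (35 - 3)))*3 = (8*sqrt(4 + 32))*3 = (8*sqrt(36))*3 = (8*6)*3 = 48*3 = 144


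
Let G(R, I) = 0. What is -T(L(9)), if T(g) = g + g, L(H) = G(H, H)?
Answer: 0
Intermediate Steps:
L(H) = 0
T(g) = 2*g
-T(L(9)) = -2*0 = -1*0 = 0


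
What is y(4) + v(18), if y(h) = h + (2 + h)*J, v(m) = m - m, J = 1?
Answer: 10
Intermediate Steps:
v(m) = 0
y(h) = 2 + 2*h (y(h) = h + (2 + h)*1 = h + (2 + h) = 2 + 2*h)
y(4) + v(18) = (2 + 2*4) + 0 = (2 + 8) + 0 = 10 + 0 = 10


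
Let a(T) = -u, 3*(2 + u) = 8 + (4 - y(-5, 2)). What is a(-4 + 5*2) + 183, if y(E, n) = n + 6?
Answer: 551/3 ≈ 183.67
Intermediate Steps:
y(E, n) = 6 + n
u = -⅔ (u = -2 + (8 + (4 - (6 + 2)))/3 = -2 + (8 + (4 - 1*8))/3 = -2 + (8 + (4 - 8))/3 = -2 + (8 - 4)/3 = -2 + (⅓)*4 = -2 + 4/3 = -⅔ ≈ -0.66667)
a(T) = ⅔ (a(T) = -1*(-⅔) = ⅔)
a(-4 + 5*2) + 183 = ⅔ + 183 = 551/3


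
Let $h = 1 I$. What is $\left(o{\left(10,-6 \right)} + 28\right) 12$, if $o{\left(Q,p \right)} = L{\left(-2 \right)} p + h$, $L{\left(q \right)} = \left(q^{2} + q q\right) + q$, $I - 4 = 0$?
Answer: $-48$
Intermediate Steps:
$I = 4$ ($I = 4 + 0 = 4$)
$h = 4$ ($h = 1 \cdot 4 = 4$)
$L{\left(q \right)} = q + 2 q^{2}$ ($L{\left(q \right)} = \left(q^{2} + q^{2}\right) + q = 2 q^{2} + q = q + 2 q^{2}$)
$o{\left(Q,p \right)} = 4 + 6 p$ ($o{\left(Q,p \right)} = - 2 \left(1 + 2 \left(-2\right)\right) p + 4 = - 2 \left(1 - 4\right) p + 4 = \left(-2\right) \left(-3\right) p + 4 = 6 p + 4 = 4 + 6 p$)
$\left(o{\left(10,-6 \right)} + 28\right) 12 = \left(\left(4 + 6 \left(-6\right)\right) + 28\right) 12 = \left(\left(4 - 36\right) + 28\right) 12 = \left(-32 + 28\right) 12 = \left(-4\right) 12 = -48$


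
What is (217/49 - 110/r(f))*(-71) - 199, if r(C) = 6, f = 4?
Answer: 16553/21 ≈ 788.24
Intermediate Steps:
(217/49 - 110/r(f))*(-71) - 199 = (217/49 - 110/6)*(-71) - 199 = (217*(1/49) - 110*⅙)*(-71) - 199 = (31/7 - 55/3)*(-71) - 199 = -292/21*(-71) - 199 = 20732/21 - 199 = 16553/21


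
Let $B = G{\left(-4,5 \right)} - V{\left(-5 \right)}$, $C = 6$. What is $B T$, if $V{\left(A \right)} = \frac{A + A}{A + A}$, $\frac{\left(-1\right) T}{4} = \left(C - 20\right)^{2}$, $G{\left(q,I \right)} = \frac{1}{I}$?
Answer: $\frac{3136}{5} \approx 627.2$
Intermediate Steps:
$T = -784$ ($T = - 4 \left(6 - 20\right)^{2} = - 4 \left(-14\right)^{2} = \left(-4\right) 196 = -784$)
$V{\left(A \right)} = 1$ ($V{\left(A \right)} = \frac{2 A}{2 A} = 2 A \frac{1}{2 A} = 1$)
$B = - \frac{4}{5}$ ($B = \frac{1}{5} - 1 = - \frac{4}{5} \approx -0.8$)
$B T = \left(- \frac{4}{5}\right) \left(-784\right) = \frac{3136}{5}$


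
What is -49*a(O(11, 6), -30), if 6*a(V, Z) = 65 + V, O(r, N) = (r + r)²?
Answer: -8967/2 ≈ -4483.5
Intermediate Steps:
O(r, N) = 4*r² (O(r, N) = (2*r)² = 4*r²)
a(V, Z) = 65/6 + V/6 (a(V, Z) = (65 + V)/6 = 65/6 + V/6)
-49*a(O(11, 6), -30) = -49*(65/6 + (4*11²)/6) = -49*(65/6 + (4*121)/6) = -49*(65/6 + (⅙)*484) = -49*(65/6 + 242/3) = -49*183/2 = -8967/2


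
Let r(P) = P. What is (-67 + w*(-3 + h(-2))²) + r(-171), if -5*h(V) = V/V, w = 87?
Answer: 16322/25 ≈ 652.88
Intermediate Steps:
h(V) = -⅕ (h(V) = -V/(5*V) = -⅕*1 = -⅕)
(-67 + w*(-3 + h(-2))²) + r(-171) = (-67 + 87*(-3 - ⅕)²) - 171 = (-67 + 87*(-16/5)²) - 171 = (-67 + 87*(256/25)) - 171 = (-67 + 22272/25) - 171 = 20597/25 - 171 = 16322/25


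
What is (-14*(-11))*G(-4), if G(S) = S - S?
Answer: 0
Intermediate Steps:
G(S) = 0
(-14*(-11))*G(-4) = -14*(-11)*0 = 154*0 = 0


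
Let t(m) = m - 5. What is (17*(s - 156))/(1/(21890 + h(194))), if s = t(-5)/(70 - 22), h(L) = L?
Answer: -351869893/6 ≈ -5.8645e+7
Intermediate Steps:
t(m) = -5 + m
s = -5/24 (s = (-5 - 5)/(70 - 22) = -10/48 = -10*1/48 = -5/24 ≈ -0.20833)
(17*(s - 156))/(1/(21890 + h(194))) = (17*(-5/24 - 156))/(1/(21890 + 194)) = (17*(-3749/24))/(1/22084) = -63733/(24*1/22084) = -63733/24*22084 = -351869893/6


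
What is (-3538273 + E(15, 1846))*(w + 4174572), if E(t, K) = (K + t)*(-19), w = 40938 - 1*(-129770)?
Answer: -15528431656960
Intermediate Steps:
w = 170708 (w = 40938 + 129770 = 170708)
E(t, K) = -19*K - 19*t
(-3538273 + E(15, 1846))*(w + 4174572) = (-3538273 + (-19*1846 - 19*15))*(170708 + 4174572) = (-3538273 + (-35074 - 285))*4345280 = (-3538273 - 35359)*4345280 = -3573632*4345280 = -15528431656960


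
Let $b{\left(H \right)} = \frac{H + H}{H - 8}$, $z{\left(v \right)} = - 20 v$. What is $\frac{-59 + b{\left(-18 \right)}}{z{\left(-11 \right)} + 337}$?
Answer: $- \frac{749}{7241} \approx -0.10344$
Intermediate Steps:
$b{\left(H \right)} = \frac{2 H}{-8 + H}$
$\frac{-59 + b{\left(-18 \right)}}{z{\left(-11 \right)} + 337} = \frac{-59 + 2 \left(-18\right) \frac{1}{-8 - 18}}{\left(-20\right) \left(-11\right) + 337} = \frac{-59 + 2 \left(-18\right) \frac{1}{-26}}{220 + 337} = \frac{-59 + 2 \left(-18\right) \left(- \frac{1}{26}\right)}{557} = \left(-59 + \frac{18}{13}\right) \frac{1}{557} = \left(- \frac{749}{13}\right) \frac{1}{557} = - \frac{749}{7241}$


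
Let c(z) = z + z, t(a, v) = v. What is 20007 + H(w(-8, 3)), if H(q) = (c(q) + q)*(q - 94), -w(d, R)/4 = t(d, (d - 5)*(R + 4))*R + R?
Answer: 3214647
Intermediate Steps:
c(z) = 2*z
w(d, R) = -4*R - 4*R*(-5 + d)*(4 + R) (w(d, R) = -4*(((d - 5)*(R + 4))*R + R) = -4*(((-5 + d)*(4 + R))*R + R) = -4*(R*(-5 + d)*(4 + R) + R) = -4*(R + R*(-5 + d)*(4 + R)) = -4*R - 4*R*(-5 + d)*(4 + R))
H(q) = 3*q*(-94 + q) (H(q) = (2*q + q)*(q - 94) = (3*q)*(-94 + q) = 3*q*(-94 + q))
20007 + H(w(-8, 3)) = 20007 + 3*(4*3*(19 - 4*(-8) + 5*3 - 1*3*(-8)))*(-94 + 4*3*(19 - 4*(-8) + 5*3 - 1*3*(-8))) = 20007 + 3*(4*3*(19 + 32 + 15 + 24))*(-94 + 4*3*(19 + 32 + 15 + 24)) = 20007 + 3*(4*3*90)*(-94 + 4*3*90) = 20007 + 3*1080*(-94 + 1080) = 20007 + 3*1080*986 = 20007 + 3194640 = 3214647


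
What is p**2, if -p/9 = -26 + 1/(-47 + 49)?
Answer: 210681/4 ≈ 52670.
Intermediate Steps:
p = 459/2 (p = -9*(-26 + 1/(-47 + 49)) = -9*(-26 + 1/2) = -9*(-51/2) = 459/2 ≈ 229.50)
p**2 = (459/2)**2 = 210681/4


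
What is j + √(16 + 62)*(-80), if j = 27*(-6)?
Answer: -162 - 80*√78 ≈ -868.54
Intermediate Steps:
j = -162
j + √(16 + 62)*(-80) = -162 + √(16 + 62)*(-80) = -162 + √78*(-80) = -162 - 80*√78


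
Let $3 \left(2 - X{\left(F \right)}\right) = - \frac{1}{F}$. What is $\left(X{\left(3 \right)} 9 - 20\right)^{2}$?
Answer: $1$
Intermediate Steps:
$X{\left(F \right)} = 2 + \frac{1}{3 F}$ ($X{\left(F \right)} = 2 - \frac{\left(-1\right) \frac{1}{F}}{3} = 2 + \frac{1}{3 F}$)
$\left(X{\left(3 \right)} 9 - 20\right)^{2} = \left(\left(2 + \frac{1}{3 \cdot 3}\right) 9 - 20\right)^{2} = \left(\left(2 + \frac{1}{3} \cdot \frac{1}{3}\right) 9 - 20\right)^{2} = \left(\left(2 + \frac{1}{9}\right) 9 - 20\right)^{2} = \left(\frac{19}{9} \cdot 9 - 20\right)^{2} = \left(19 - 20\right)^{2} = \left(-1\right)^{2} = 1$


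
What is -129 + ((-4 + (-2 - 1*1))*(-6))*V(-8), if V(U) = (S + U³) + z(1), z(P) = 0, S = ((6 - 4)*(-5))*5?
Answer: -23733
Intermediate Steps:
S = -50 (S = (2*(-5))*5 = -10*5 = -50)
V(U) = -50 + U³ (V(U) = (-50 + U³) + 0 = -50 + U³)
-129 + ((-4 + (-2 - 1*1))*(-6))*V(-8) = -129 + ((-4 + (-2 - 1*1))*(-6))*(-50 + (-8)³) = -129 + ((-4 + (-2 - 1))*(-6))*(-50 - 512) = -129 + ((-4 - 3)*(-6))*(-562) = -129 - 7*(-6)*(-562) = -129 + 42*(-562) = -129 - 23604 = -23733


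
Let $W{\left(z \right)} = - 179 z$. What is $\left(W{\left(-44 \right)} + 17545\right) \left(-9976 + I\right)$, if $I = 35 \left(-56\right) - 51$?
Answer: $-304721527$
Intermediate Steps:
$I = -2011$ ($I = -1960 - 51 = -2011$)
$\left(W{\left(-44 \right)} + 17545\right) \left(-9976 + I\right) = \left(\left(-179\right) \left(-44\right) + 17545\right) \left(-9976 - 2011\right) = \left(7876 + 17545\right) \left(-11987\right) = 25421 \left(-11987\right) = -304721527$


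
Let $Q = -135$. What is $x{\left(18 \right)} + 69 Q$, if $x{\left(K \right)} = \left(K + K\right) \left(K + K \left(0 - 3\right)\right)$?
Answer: $-10611$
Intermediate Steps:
$x{\left(K \right)} = - 4 K^{2}$ ($x{\left(K \right)} = 2 K \left(K + K \left(-3\right)\right) = 2 K \left(K - 3 K\right) = 2 K \left(- 2 K\right) = - 4 K^{2}$)
$x{\left(18 \right)} + 69 Q = - 4 \cdot 18^{2} + 69 \left(-135\right) = \left(-4\right) 324 - 9315 = -1296 - 9315 = -10611$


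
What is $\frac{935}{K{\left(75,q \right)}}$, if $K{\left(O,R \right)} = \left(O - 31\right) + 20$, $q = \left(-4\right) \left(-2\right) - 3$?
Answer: $\frac{935}{64} \approx 14.609$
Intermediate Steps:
$q = 5$ ($q = 8 - 3 = 5$)
$K{\left(O,R \right)} = -11 + O$ ($K{\left(O,R \right)} = \left(-31 + O\right) + 20 = -11 + O$)
$\frac{935}{K{\left(75,q \right)}} = \frac{935}{-11 + 75} = \frac{935}{64}$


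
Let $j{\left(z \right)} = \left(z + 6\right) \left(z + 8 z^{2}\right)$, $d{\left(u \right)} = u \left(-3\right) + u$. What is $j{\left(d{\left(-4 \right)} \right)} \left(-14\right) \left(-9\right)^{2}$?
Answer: $-8255520$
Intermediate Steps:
$d{\left(u \right)} = - 2 u$ ($d{\left(u \right)} = - 3 u + u = - 2 u$)
$j{\left(z \right)} = \left(6 + z\right) \left(z + 8 z^{2}\right)$
$j{\left(d{\left(-4 \right)} \right)} \left(-14\right) \left(-9\right)^{2} = \left(-2\right) \left(-4\right) \left(6 + 8 \left(\left(-2\right) \left(-4\right)\right)^{2} + 49 \left(\left(-2\right) \left(-4\right)\right)\right) \left(-14\right) \left(-9\right)^{2} = 8 \left(6 + 8 \cdot 8^{2} + 49 \cdot 8\right) \left(-14\right) 81 = 8 \left(6 + 8 \cdot 64 + 392\right) \left(-14\right) 81 = 8 \left(6 + 512 + 392\right) \left(-14\right) 81 = 8 \cdot 910 \left(-14\right) 81 = 7280 \left(-14\right) 81 = \left(-101920\right) 81 = -8255520$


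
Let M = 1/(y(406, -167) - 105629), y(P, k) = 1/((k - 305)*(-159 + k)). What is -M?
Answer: 153872/16253345487 ≈ 9.4671e-6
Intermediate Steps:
y(P, k) = 1/((-305 + k)*(-159 + k))
M = -153872/16253345487 (M = 1/(1/(48495 + (-167)² - 464*(-167)) - 105629) = 1/(1/(48495 + 27889 + 77488) - 105629) = 1/(1/153872 - 105629) = 1/(-16253345487/153872) = -153872/16253345487 ≈ -9.4671e-6)
-M = -1*(-153872/16253345487) = 153872/16253345487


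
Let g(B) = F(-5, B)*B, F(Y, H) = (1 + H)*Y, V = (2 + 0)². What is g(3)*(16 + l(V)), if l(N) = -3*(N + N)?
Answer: 480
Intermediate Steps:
V = 4 (V = 2² = 4)
F(Y, H) = Y*(1 + H)
g(B) = B*(-5 - 5*B) (g(B) = (-5*(1 + B))*B = (-5 - 5*B)*B = B*(-5 - 5*B))
l(N) = -6*N
g(3)*(16 + l(V)) = (5*3*(-1 - 1*3))*(16 - 6*4) = (5*3*(-1 - 3))*(16 - 24) = (5*3*(-4))*(-8) = -60*(-8) = 480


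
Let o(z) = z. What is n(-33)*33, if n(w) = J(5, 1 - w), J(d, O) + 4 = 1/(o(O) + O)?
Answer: -8943/68 ≈ -131.51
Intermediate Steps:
J(d, O) = -4 + 1/(2*O) (J(d, O) = -4 + 1/(O + O) = -4 + 1/(2*O))
n(w) = -4 + 1/(2*(1 - w))
n(-33)*33 = ((7 - 8*(-33))/(2*(-1 - 33)))*33 = ((½)*(7 + 264)/(-34))*33 = ((½)*(-1/34)*271)*33 = -271/68*33 = -8943/68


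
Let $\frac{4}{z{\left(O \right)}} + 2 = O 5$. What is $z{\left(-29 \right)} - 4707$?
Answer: $- \frac{691933}{147} \approx -4707.0$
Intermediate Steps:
$z{\left(O \right)} = \frac{4}{-2 + 5 O}$ ($z{\left(O \right)} = \frac{4}{-2 + O 5} = \frac{4}{-2 + 5 O}$)
$z{\left(-29 \right)} - 4707 = \frac{4}{-2 + 5 \left(-29\right)} - 4707 = \frac{4}{-2 - 145} - 4707 = \frac{4}{-147} - 4707 = 4 \left(- \frac{1}{147}\right) - 4707 = - \frac{4}{147} - 4707 = - \frac{691933}{147}$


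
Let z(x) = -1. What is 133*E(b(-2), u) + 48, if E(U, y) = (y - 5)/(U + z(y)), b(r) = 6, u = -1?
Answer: -558/5 ≈ -111.60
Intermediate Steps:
E(U, y) = (-5 + y)/(-1 + U) (E(U, y) = (y - 5)/(U - 1) = (-5 + y)/(-1 + U))
133*E(b(-2), u) + 48 = 133*((-5 - 1)/(-1 + 6)) + 48 = 133*(-6/5) + 48 = -798/5 + 48 = -558/5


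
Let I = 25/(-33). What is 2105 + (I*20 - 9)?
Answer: 68668/33 ≈ 2080.8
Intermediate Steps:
I = -25/33 (I = 25*(-1/33) = -25/33 ≈ -0.75758)
2105 + (I*20 - 9) = 2105 + (-25/33*20 - 9) = 2105 + (-500/33 - 9) = 2105 - 797/33 = 68668/33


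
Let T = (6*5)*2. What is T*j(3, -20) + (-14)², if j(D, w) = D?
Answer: 376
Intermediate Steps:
T = 60 (T = 30*2 = 60)
T*j(3, -20) + (-14)² = 60*3 + (-14)² = 180 + 196 = 376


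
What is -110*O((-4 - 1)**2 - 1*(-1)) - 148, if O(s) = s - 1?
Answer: -2898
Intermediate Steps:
O(s) = -1 + s
-110*O((-4 - 1)**2 - 1*(-1)) - 148 = -110*(-1 + ((-4 - 1)**2 - 1*(-1))) - 148 = -110*(-1 + ((-5)**2 + 1)) - 148 = -110*(-1 + (25 + 1)) - 148 = -110*(-1 + 26) - 148 = -110*25 - 148 = -2750 - 148 = -2898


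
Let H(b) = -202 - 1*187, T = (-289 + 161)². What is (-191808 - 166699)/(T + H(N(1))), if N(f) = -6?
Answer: -358507/15995 ≈ -22.414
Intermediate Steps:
T = 16384 (T = (-128)² = 16384)
H(b) = -389 (H(b) = -202 - 187 = -389)
(-191808 - 166699)/(T + H(N(1))) = (-191808 - 166699)/(16384 - 389) = -358507/15995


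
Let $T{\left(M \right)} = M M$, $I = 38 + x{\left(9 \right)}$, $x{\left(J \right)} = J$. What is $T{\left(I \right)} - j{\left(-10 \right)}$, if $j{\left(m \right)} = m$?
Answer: $2219$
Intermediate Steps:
$I = 47$ ($I = 38 + 9 = 47$)
$T{\left(M \right)} = M^{2}$
$T{\left(I \right)} - j{\left(-10 \right)} = 47^{2} - -10 = 2209 + 10 = 2219$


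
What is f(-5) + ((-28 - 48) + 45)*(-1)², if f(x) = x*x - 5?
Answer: -11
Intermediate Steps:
f(x) = -5 + x² (f(x) = x² - 5 = -5 + x²)
f(-5) + ((-28 - 48) + 45)*(-1)² = (-5 + (-5)²) + ((-28 - 48) + 45)*(-1)² = (-5 + 25) + (-76 + 45)*1 = 20 - 31*1 = 20 - 31 = -11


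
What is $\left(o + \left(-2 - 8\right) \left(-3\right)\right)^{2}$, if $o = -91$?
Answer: $3721$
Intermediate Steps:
$\left(o + \left(-2 - 8\right) \left(-3\right)\right)^{2} = \left(-91 + \left(-2 - 8\right) \left(-3\right)\right)^{2} = \left(-91 - -30\right)^{2} = \left(-91 + 30\right)^{2} = \left(-61\right)^{2} = 3721$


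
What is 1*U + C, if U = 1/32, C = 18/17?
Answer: 593/544 ≈ 1.0901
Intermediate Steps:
C = 18/17 (C = 18*(1/17) = 18/17 ≈ 1.0588)
U = 1/32 ≈ 0.031250
1*U + C = 1*(1/32) + 18/17 = 1/32 + 18/17 = 593/544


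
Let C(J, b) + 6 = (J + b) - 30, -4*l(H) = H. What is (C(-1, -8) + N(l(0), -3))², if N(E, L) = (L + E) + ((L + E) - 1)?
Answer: 2704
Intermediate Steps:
l(H) = -H/4
C(J, b) = -36 + J + b (C(J, b) = -6 + ((J + b) - 30) = -6 + (-30 + J + b) = -36 + J + b)
N(E, L) = -1 + 2*E + 2*L (N(E, L) = (E + L) + ((E + L) - 1) = (E + L) + (-1 + E + L) = -1 + 2*E + 2*L)
(C(-1, -8) + N(l(0), -3))² = ((-36 - 1 - 8) + (-1 + 2*(-¼*0) + 2*(-3)))² = (-45 + (-1 + 2*0 - 6))² = (-45 + (-1 + 0 - 6))² = (-45 - 7)² = (-52)² = 2704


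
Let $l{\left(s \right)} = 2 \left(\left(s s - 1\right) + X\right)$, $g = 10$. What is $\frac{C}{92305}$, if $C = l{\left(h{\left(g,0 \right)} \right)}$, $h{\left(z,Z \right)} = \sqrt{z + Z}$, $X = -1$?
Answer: $\frac{16}{92305} \approx 0.00017334$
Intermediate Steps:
$h{\left(z,Z \right)} = \sqrt{Z + z}$
$l{\left(s \right)} = -4 + 2 s^{2}$ ($l{\left(s \right)} = 2 \left(\left(s s - 1\right) - 1\right) = 2 \left(\left(s^{2} - 1\right) - 1\right) = 2 \left(\left(-1 + s^{2}\right) - 1\right) = 2 \left(-2 + s^{2}\right) = -4 + 2 s^{2}$)
$C = 16$ ($C = -4 + 2 \left(\sqrt{0 + 10}\right)^{2} = -4 + 2 \left(\sqrt{10}\right)^{2} = -4 + 2 \cdot 10 = -4 + 20 = 16$)
$\frac{C}{92305} = \frac{16}{92305}$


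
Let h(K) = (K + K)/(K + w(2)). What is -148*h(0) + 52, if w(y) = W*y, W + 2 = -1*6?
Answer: 52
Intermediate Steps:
W = -8 (W = -2 - 1*6 = -2 - 6 = -8)
w(y) = -8*y
h(K) = 2*K/(-16 + K) (h(K) = (K + K)/(K - 8*2) = (2*K)/(K - 16) = (2*K)/(-16 + K) = 2*K/(-16 + K))
-148*h(0) + 52 = -296*0/(-16 + 0) + 52 = -296*0/(-16) + 52 = -296*0*(-1)/16 + 52 = -148*0 + 52 = 0 + 52 = 52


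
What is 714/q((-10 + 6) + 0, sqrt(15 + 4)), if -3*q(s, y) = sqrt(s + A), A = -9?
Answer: 2142*I*sqrt(13)/13 ≈ 594.08*I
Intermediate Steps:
q(s, y) = -sqrt(-9 + s)/3 (q(s, y) = -sqrt(s - 9)/3 = -sqrt(-9 + s)/3)
714/q((-10 + 6) + 0, sqrt(15 + 4)) = 714/((-sqrt(-9 + ((-10 + 6) + 0))/3)) = 714/((-sqrt(-9 + (-4 + 0))/3)) = 714/((-sqrt(-9 - 4)/3)) = 714/((-I*sqrt(13)/3)) = 714*(3*I*sqrt(13)/13) = 2142*I*sqrt(13)/13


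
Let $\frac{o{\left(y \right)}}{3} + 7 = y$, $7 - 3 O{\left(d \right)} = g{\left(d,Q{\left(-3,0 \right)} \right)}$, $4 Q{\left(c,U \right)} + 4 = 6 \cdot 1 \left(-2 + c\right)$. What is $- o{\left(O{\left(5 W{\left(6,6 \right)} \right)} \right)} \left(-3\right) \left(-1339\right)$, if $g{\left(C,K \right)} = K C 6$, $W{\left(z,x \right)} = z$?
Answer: $-6089772$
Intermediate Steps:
$Q{\left(c,U \right)} = -4 + \frac{3 c}{2}$ ($Q{\left(c,U \right)} = -1 + \frac{6 \cdot 1 \left(-2 + c\right)}{4} = -1 + \frac{6 \left(-2 + c\right)}{4} = -1 + \frac{-12 + 6 c}{4} = -1 + \left(-3 + \frac{3 c}{2}\right) = -4 + \frac{3 c}{2}$)
$g{\left(C,K \right)} = 6 C K$ ($g{\left(C,K \right)} = C K 6 = 6 C K$)
$O{\left(d \right)} = \frac{7}{3} + 17 d$ ($O{\left(d \right)} = \frac{7}{3} - \frac{6 d \left(-4 + \frac{3}{2} \left(-3\right)\right)}{3} = \frac{7}{3} - \frac{6 d \left(-4 - \frac{9}{2}\right)}{3} = \frac{7}{3} - \frac{6 d \left(- \frac{17}{2}\right)}{3} = \frac{7}{3} - \frac{\left(-51\right) d}{3} = \frac{7}{3} + 17 d$)
$o{\left(y \right)} = -21 + 3 y$
$- o{\left(O{\left(5 W{\left(6,6 \right)} \right)} \right)} \left(-3\right) \left(-1339\right) = - (-21 + 3 \left(\frac{7}{3} + 17 \cdot 5 \cdot 6\right)) \left(-3\right) \left(-1339\right) = - (-21 + 3 \left(\frac{7}{3} + 17 \cdot 30\right)) \left(-3\right) \left(-1339\right) = - (-21 + 3 \left(\frac{7}{3} + 510\right)) \left(-3\right) \left(-1339\right) = - (-21 + 3 \cdot \frac{1537}{3}) \left(-3\right) \left(-1339\right) = - (-21 + 1537) \left(-3\right) \left(-1339\right) = \left(-1\right) 1516 \left(-3\right) \left(-1339\right) = \left(-1516\right) \left(-3\right) \left(-1339\right) = 4548 \left(-1339\right) = -6089772$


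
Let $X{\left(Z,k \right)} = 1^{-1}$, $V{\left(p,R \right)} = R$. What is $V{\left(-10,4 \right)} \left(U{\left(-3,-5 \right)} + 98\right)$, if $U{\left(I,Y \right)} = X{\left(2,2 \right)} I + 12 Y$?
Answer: $140$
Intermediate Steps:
$X{\left(Z,k \right)} = 1$
$U{\left(I,Y \right)} = I + 12 Y$ ($U{\left(I,Y \right)} = 1 I + 12 Y = I + 12 Y$)
$V{\left(-10,4 \right)} \left(U{\left(-3,-5 \right)} + 98\right) = 4 \left(\left(-3 + 12 \left(-5\right)\right) + 98\right) = 4 \left(\left(-3 - 60\right) + 98\right) = 4 \left(-63 + 98\right) = 4 \cdot 35 = 140$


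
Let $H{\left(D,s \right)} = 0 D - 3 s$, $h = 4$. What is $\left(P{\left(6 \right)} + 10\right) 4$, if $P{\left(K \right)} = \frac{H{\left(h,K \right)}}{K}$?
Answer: $28$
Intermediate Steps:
$H{\left(D,s \right)} = - 3 s$ ($H{\left(D,s \right)} = 0 - 3 s = - 3 s$)
$P{\left(K \right)} = -3$ ($P{\left(K \right)} = \frac{\left(-3\right) K}{K} = -3$)
$\left(P{\left(6 \right)} + 10\right) 4 = \left(-3 + 10\right) 4 = 7 \cdot 4 = 28$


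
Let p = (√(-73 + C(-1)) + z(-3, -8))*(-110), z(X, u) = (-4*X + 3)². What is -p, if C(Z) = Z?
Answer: 24750 + 110*I*√74 ≈ 24750.0 + 946.26*I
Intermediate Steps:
z(X, u) = (3 - 4*X)²
p = -24750 - 110*I*√74 (p = (√(-73 - 1) + (-3 + 4*(-3))²)*(-110) = (√(-74) + (-3 - 12)²)*(-110) = (I*√74 + (-15)²)*(-110) = (I*√74 + 225)*(-110) = (225 + I*√74)*(-110) = -24750 - 110*I*√74 ≈ -24750.0 - 946.26*I)
-p = -(-24750 - 110*I*√74) = 24750 + 110*I*√74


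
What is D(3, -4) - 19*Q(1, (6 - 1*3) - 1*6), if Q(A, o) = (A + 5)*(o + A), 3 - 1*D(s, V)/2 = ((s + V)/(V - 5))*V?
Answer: 2114/9 ≈ 234.89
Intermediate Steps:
D(s, V) = 6 - 2*V*(V + s)/(-5 + V) (D(s, V) = 6 - 2*(s + V)/(V - 5)*V = 6 - 2*(V + s)/(-5 + V)*V = 6 - 2*V*(V + s)/(-5 + V))
Q(A, o) = (5 + A)*(A + o)
D(3, -4) - 19*Q(1, (6 - 1*3) - 1*6) = 2*(-15 - 1*(-4)² + 3*(-4) - 1*(-4)*3)/(-5 - 4) - 19*(1² + 5*1 + 5*((6 - 1*3) - 1*6) + 1*((6 - 1*3) - 1*6)) = 2*(-15 - 1*16 - 12 + 12)/(-9) - 19*(1 + 5 + 5*((6 - 3) - 6) + 1*((6 - 3) - 6)) = 2*(-⅑)*(-15 - 16 - 12 + 12) - 19*(1 + 5 + 5*(3 - 6) + 1*(3 - 6)) = 2*(-⅑)*(-31) - 19*(1 + 5 + 5*(-3) + 1*(-3)) = 62/9 - 19*(1 + 5 - 15 - 3) = 62/9 - 19*(-12) = 62/9 + 228 = 2114/9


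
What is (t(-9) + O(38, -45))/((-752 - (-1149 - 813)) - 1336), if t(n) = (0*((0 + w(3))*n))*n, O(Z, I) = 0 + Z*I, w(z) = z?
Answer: 95/7 ≈ 13.571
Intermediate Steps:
O(Z, I) = I*Z (O(Z, I) = 0 + I*Z = I*Z)
t(n) = 0 (t(n) = (0*((0 + 3)*n))*n = (0*(3*n))*n = 0*n = 0)
(t(-9) + O(38, -45))/((-752 - (-1149 - 813)) - 1336) = (0 - 45*38)/((-752 - (-1149 - 813)) - 1336) = (0 - 1710)/((-752 - 1*(-1962)) - 1336) = -1710/((-752 + 1962) - 1336) = -1710/(1210 - 1336) = -1710/(-126) = -1710*(-1/126) = 95/7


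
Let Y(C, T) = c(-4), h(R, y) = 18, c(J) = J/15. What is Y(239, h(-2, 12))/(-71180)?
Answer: 1/266925 ≈ 3.7464e-6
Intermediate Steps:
c(J) = J/15 (c(J) = J*(1/15) = J/15)
Y(C, T) = -4/15 (Y(C, T) = (1/15)*(-4) = -4/15)
Y(239, h(-2, 12))/(-71180) = -4/15/(-71180) = -4/15*(-1/71180) = 1/266925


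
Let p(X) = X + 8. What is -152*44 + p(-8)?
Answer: -6688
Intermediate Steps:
p(X) = 8 + X
-152*44 + p(-8) = -152*44 + (8 - 8) = -6688 + 0 = -6688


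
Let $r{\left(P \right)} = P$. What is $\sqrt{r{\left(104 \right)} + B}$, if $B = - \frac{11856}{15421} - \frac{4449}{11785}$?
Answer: $\frac{\sqrt{3397066256278709735}}{181736485} \approx 10.142$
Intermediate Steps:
$B = - \frac{208330989}{181736485}$ ($B = \left(-11856\right) \frac{1}{15421} - \frac{4449}{11785} = - \frac{11856}{15421} - \frac{4449}{11785} = - \frac{208330989}{181736485} \approx -1.1463$)
$\sqrt{r{\left(104 \right)} + B} = \sqrt{104 - \frac{208330989}{181736485}} = \sqrt{\frac{18692263451}{181736485}} = \frac{\sqrt{3397066256278709735}}{181736485}$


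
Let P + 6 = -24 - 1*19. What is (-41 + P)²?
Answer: 8100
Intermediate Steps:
P = -49 (P = -6 + (-24 - 1*19) = -6 + (-24 - 19) = -6 - 43 = -49)
(-41 + P)² = (-41 - 49)² = (-90)² = 8100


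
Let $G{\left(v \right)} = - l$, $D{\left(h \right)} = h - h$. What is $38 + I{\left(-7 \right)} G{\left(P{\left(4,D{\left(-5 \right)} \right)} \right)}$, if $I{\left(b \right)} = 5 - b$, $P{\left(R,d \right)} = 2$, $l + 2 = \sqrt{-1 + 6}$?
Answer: $62 - 12 \sqrt{5} \approx 35.167$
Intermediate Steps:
$l = -2 + \sqrt{5}$ ($l = -2 + \sqrt{-1 + 6} = -2 + \sqrt{5} \approx 0.23607$)
$D{\left(h \right)} = 0$
$G{\left(v \right)} = 2 - \sqrt{5}$ ($G{\left(v \right)} = - (-2 + \sqrt{5}) = 2 - \sqrt{5}$)
$38 + I{\left(-7 \right)} G{\left(P{\left(4,D{\left(-5 \right)} \right)} \right)} = 38 + \left(5 - -7\right) \left(2 - \sqrt{5}\right) = 38 + \left(5 + 7\right) \left(2 - \sqrt{5}\right) = 38 + 12 \left(2 - \sqrt{5}\right) = 38 + \left(24 - 12 \sqrt{5}\right) = 62 - 12 \sqrt{5}$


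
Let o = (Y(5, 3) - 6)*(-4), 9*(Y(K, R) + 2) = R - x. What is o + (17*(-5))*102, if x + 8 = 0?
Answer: -77786/9 ≈ -8642.9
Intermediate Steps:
x = -8 (x = -8 + 0 = -8)
Y(K, R) = -10/9 + R/9 (Y(K, R) = -2 + (R - 1*(-8))/9 = -2 + (R + 8)/9 = -2 + (8 + R)/9 = -2 + (8/9 + R/9) = -10/9 + R/9)
o = 244/9 (o = ((-10/9 + (⅑)*3) - 6)*(-4) = ((-10/9 + ⅓) - 6)*(-4) = (-7/9 - 6)*(-4) = -61/9*(-4) = 244/9 ≈ 27.111)
o + (17*(-5))*102 = 244/9 + (17*(-5))*102 = 244/9 - 85*102 = 244/9 - 8670 = -77786/9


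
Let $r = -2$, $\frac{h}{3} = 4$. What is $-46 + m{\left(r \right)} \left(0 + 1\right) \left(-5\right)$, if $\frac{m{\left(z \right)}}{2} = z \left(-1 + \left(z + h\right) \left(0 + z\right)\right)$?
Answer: $-466$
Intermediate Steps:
$h = 12$ ($h = 3 \cdot 4 = 12$)
$m{\left(z \right)} = 2 z \left(-1 + z \left(12 + z\right)\right)$ ($m{\left(z \right)} = 2 z \left(-1 + \left(z + 12\right) \left(0 + z\right)\right) = 2 z \left(-1 + \left(12 + z\right) z\right) = 2 z \left(-1 + z \left(12 + z\right)\right)$)
$-46 + m{\left(r \right)} \left(0 + 1\right) \left(-5\right) = -46 + 2 \left(-2\right) \left(-1 + \left(-2\right)^{2} + 12 \left(-2\right)\right) \left(0 + 1\right) \left(-5\right) = -46 + 2 \left(-2\right) \left(-1 + 4 - 24\right) 1 \left(-5\right) = -46 + 2 \left(-2\right) \left(-21\right) \left(-5\right) = -46 + 84 \left(-5\right) = -46 - 420 = -466$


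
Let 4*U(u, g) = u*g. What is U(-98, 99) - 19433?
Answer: -43717/2 ≈ -21859.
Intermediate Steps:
U(u, g) = g*u/4 (U(u, g) = (u*g)/4 = (g*u)/4 = g*u/4)
U(-98, 99) - 19433 = (¼)*99*(-98) - 19433 = -4851/2 - 19433 = -43717/2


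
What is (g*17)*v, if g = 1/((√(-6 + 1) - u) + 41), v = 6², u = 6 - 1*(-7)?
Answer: 5712/263 - 204*I*√5/263 ≈ 21.719 - 1.7344*I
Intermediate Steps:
u = 13 (u = 6 + 7 = 13)
v = 36
g = 1/(28 + I*√5) (g = 1/((√(-6 + 1) - 1*13) + 41) = 1/((√(-5) - 13) + 41) = 1/((I*√5 - 13) + 41) = 1/((-13 + I*√5) + 41) = 1/(28 + I*√5) ≈ 0.035488 - 0.0028341*I)
(g*17)*v = ((28/789 - I*√5/789)*17)*36 = (476/789 - 17*I*√5/789)*36 = 5712/263 - 204*I*√5/263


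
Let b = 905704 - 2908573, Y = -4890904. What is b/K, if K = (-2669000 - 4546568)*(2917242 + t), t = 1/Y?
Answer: 1224480000447/12868920941893228582 ≈ 9.5150e-8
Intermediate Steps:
t = -1/4890904 (t = 1/(-4890904) = -1/4890904 ≈ -2.0446e-7)
b = -2002869
K = -12868920941893228582/611363 (K = (-2669000 - 4546568)*(2917242 - 1/4890904) = -7215568*14267950566767/4890904 = -12868920941893228582/611363 ≈ -2.1050e+13)
b/K = -2002869/(-12868920941893228582/611363) = -2002869*(-611363/12868920941893228582) = 1224480000447/12868920941893228582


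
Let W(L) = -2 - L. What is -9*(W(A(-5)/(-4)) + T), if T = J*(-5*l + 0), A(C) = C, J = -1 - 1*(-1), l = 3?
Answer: 117/4 ≈ 29.250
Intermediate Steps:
J = 0 (J = -1 + 1 = 0)
T = 0 (T = 0*(-5*3 + 0) = 0*(-15 + 0) = 0*(-15) = 0)
-9*(W(A(-5)/(-4)) + T) = -9*((-2 - (-5)/(-4)) + 0) = -9*((-2 - (-5)*(-1)/4) + 0) = -9*((-2 - 1*5/4) + 0) = -9*((-2 - 5/4) + 0) = -9*(-13/4 + 0) = -9*(-13/4) = 117/4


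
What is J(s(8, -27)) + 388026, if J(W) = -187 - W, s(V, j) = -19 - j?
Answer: 387831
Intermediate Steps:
J(s(8, -27)) + 388026 = (-187 - (-19 - 1*(-27))) + 388026 = (-187 - (-19 + 27)) + 388026 = (-187 - 1*8) + 388026 = (-187 - 8) + 388026 = -195 + 388026 = 387831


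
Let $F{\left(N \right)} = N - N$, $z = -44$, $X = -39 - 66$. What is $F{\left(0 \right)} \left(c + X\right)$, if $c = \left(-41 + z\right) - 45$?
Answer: $0$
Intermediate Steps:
$X = -105$ ($X = -39 - 66 = -105$)
$F{\left(N \right)} = 0$
$c = -130$ ($c = \left(-41 - 44\right) - 45 = -85 - 45 = -130$)
$F{\left(0 \right)} \left(c + X\right) = 0 \left(-130 - 105\right) = 0 \left(-235\right) = 0$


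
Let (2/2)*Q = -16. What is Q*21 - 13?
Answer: -349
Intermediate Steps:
Q = -16
Q*21 - 13 = -16*21 - 13 = -336 - 13 = -349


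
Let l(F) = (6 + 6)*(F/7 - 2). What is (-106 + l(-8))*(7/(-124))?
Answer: 503/62 ≈ 8.1129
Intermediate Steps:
l(F) = -24 + 12*F/7 (l(F) = 12*(F*(1/7) - 2) = 12*(F/7 - 2) = 12*(-2 + F/7) = -24 + 12*F/7)
(-106 + l(-8))*(7/(-124)) = (-106 + (-24 + (12/7)*(-8)))*(7/(-124)) = (-106 + (-24 - 96/7))*(7*(-1/124)) = (-106 - 264/7)*(-7/124) = -1006/7*(-7/124) = 503/62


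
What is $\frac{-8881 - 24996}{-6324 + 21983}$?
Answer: $- \frac{33877}{15659} \approx -2.1634$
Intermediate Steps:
$\frac{-8881 - 24996}{-6324 + 21983} = - \frac{33877}{15659}$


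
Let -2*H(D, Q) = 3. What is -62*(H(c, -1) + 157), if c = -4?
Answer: -9641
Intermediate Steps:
H(D, Q) = -3/2 (H(D, Q) = -½*3 = -3/2)
-62*(H(c, -1) + 157) = -62*(-3/2 + 157) = -62*311/2 = -9641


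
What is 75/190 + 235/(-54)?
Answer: -2030/513 ≈ -3.9571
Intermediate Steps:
75/190 + 235/(-54) = 75*(1/190) + 235*(-1/54) = 15/38 - 235/54 = -2030/513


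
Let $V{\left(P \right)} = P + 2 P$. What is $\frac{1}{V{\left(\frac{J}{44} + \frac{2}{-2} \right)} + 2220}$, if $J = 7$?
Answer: $\frac{44}{97569} \approx 0.00045096$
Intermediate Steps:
$V{\left(P \right)} = 3 P$
$\frac{1}{V{\left(\frac{J}{44} + \frac{2}{-2} \right)} + 2220} = \frac{1}{3 \left(\frac{7}{44} + \frac{2}{-2}\right) + 2220} = \frac{1}{3 \left(7 \cdot \frac{1}{44} + 2 \left(- \frac{1}{2}\right)\right) + 2220} = \frac{1}{3 \left(\frac{7}{44} - 1\right) + 2220} = \frac{1}{3 \left(- \frac{37}{44}\right) + 2220} = \frac{1}{- \frac{111}{44} + 2220} = \frac{1}{\frac{97569}{44}} = \frac{44}{97569}$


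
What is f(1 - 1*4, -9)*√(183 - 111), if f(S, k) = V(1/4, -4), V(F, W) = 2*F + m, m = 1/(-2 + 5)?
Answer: 5*√2 ≈ 7.0711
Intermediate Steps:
m = ⅓ (m = 1/3 = ⅓ ≈ 0.33333)
V(F, W) = ⅓ + 2*F (V(F, W) = 2*F + ⅓ = ⅓ + 2*F)
f(S, k) = ⅚ (f(S, k) = ⅓ + 2/4 = ⅓ + 2*(¼) = ⅓ + ½ = ⅚)
f(1 - 1*4, -9)*√(183 - 111) = 5*√(183 - 111)/6 = 5*√72/6 = 5*(6*√2)/6 = 5*√2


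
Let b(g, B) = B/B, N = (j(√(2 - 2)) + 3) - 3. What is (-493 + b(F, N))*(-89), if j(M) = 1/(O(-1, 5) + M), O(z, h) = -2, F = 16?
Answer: 43788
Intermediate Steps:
j(M) = 1/(-2 + M)
N = -½ (N = (1/(-2 + √(2 - 2)) + 3) - 3 = (1/(-2 + √0) + 3) - 3 = (1/(-2 + 0) + 3) - 3 = (1/(-2) + 3) - 3 = (-½ + 3) - 3 = 5/2 - 3 = -½ ≈ -0.50000)
b(g, B) = 1
(-493 + b(F, N))*(-89) = (-493 + 1)*(-89) = -492*(-89) = 43788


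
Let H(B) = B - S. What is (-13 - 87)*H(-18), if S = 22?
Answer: 4000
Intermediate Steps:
H(B) = -22 + B (H(B) = B - 1*22 = B - 22 = -22 + B)
(-13 - 87)*H(-18) = (-13 - 87)*(-22 - 18) = -100*(-40) = 4000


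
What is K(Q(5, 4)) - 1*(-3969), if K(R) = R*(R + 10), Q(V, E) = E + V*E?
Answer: 4785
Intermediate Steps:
Q(V, E) = E + E*V
K(R) = R*(10 + R)
K(Q(5, 4)) - 1*(-3969) = (4*(1 + 5))*(10 + 4*(1 + 5)) - 1*(-3969) = (4*6)*(10 + 4*6) + 3969 = 24*(10 + 24) + 3969 = 24*34 + 3969 = 816 + 3969 = 4785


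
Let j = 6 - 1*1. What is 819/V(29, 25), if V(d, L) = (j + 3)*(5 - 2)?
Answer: 273/8 ≈ 34.125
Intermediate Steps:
j = 5 (j = 6 - 1 = 5)
V(d, L) = 24 (V(d, L) = (5 + 3)*(5 - 2) = 8*3 = 24)
819/V(29, 25) = 819/24 = 819*(1/24) = 273/8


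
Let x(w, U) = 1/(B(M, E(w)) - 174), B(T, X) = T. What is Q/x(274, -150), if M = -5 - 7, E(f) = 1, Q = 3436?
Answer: -639096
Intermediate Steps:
M = -12
x(w, U) = -1/186 (x(w, U) = 1/(-12 - 174) = 1/(-186) = -1/186)
Q/x(274, -150) = 3436/(-1/186) = 3436*(-186) = -639096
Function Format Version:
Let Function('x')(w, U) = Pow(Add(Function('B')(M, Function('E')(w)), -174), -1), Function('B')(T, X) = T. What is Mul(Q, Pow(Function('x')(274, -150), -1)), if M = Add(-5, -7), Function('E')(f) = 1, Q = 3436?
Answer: -639096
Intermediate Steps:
M = -12
Function('x')(w, U) = Rational(-1, 186) (Function('x')(w, U) = Pow(Add(-12, -174), -1) = Pow(-186, -1) = Rational(-1, 186))
Mul(Q, Pow(Function('x')(274, -150), -1)) = Mul(3436, Pow(Rational(-1, 186), -1)) = Mul(3436, -186) = -639096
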